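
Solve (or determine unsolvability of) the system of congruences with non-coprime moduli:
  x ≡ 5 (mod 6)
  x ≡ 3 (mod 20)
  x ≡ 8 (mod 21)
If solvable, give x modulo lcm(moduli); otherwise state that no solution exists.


Moduli 6, 20, 21 are not pairwise coprime, so CRT works modulo lcm(m_i) when all pairwise compatibility conditions hold.
Pairwise compatibility: gcd(m_i, m_j) must divide a_i - a_j for every pair.
Merge one congruence at a time:
  Start: x ≡ 5 (mod 6).
  Combine with x ≡ 3 (mod 20): gcd(6, 20) = 2; 3 - 5 = -2, which IS divisible by 2, so compatible.
    Write x = 5 + 6·t and substitute into x ≡ 3 (mod 20): 6·t ≡ 3 − 5 = -2 (mod 20).
    Divide the congruence (and modulus) by g = 2: 3·t ≡ -1 (mod 10).
    Reduce coefficients mod 10: 3·t ≡ 9 (mod 10).
    The inverse of 3 mod 10 is 7 (since 3·7 = 21 = 2·10 + 1), so t ≡ 7·9 = 63 ≡ 3 (mod 10).
    Then x = 5 + 6·3 = 23, valid modulo lcm(6, 20) = 60: x ≡ 23 (mod 60).
  Combine with x ≡ 8 (mod 21): gcd(60, 21) = 3; 8 - 23 = -15, which IS divisible by 3, so compatible.
    Write x = 23 + 60·t and substitute into x ≡ 8 (mod 21): 60·t ≡ 8 − 23 = -15 (mod 21).
    Divide the congruence (and modulus) by g = 3: 20·t ≡ -5 (mod 7).
    Reduce coefficients mod 7: 6·t ≡ 2 (mod 7).
    The inverse of 6 mod 7 is 6 (since 6·6 = 36 = 5·7 + 1), so t ≡ 6·2 = 12 ≡ 5 (mod 7).
    Then x = 23 + 60·5 = 323, valid modulo lcm(60, 21) = 420: x ≡ 323 (mod 420).
Verify: 323 mod 6 = 5, 323 mod 20 = 3, 323 mod 21 = 8.

x ≡ 323 (mod 420).


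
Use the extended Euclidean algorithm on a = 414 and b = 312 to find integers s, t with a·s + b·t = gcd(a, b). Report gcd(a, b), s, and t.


Euclidean algorithm on (414, 312) — divide until remainder is 0:
  414 = 1 · 312 + 102
  312 = 3 · 102 + 6
  102 = 17 · 6 + 0
gcd(414, 312) = 6.
Track Bezout coefficients alongside the remainders: start with r₀ = 414 = a·1 + b·0 (s = 1, t = 0) and r₁ = 312 = a·0 + b·1 (s = 0, t = 1); each new remainder r_{k+1} = r_{k-1} − q_k·r_k inherits s_{k+1} = s_{k-1} − q_k·s_k, t_{k+1} = t_{k-1} − q_k·t_k, so r_k = a·s_k + b·t_k at every step:
  q = 1: r = 102, s = 1 − 1·0 = 1, t = 0 − 1·1 = -1  (check: 414·1 + 312·(-1) = 102)
  q = 3: r = 6, s = 0 − 3·1 = -3, t = 1 − 3·(-1) = 4  (check: 414·(-3) + 312·4 = 6)
The row with r = 6 (the gcd) gives the Bezout coefficients s = -3, t = 4.
Result: 414 · (-3) + 312 · (4) = 6.

gcd(414, 312) = 6; s = -3, t = 4 (check: 414·(-3) + 312·4 = 6).


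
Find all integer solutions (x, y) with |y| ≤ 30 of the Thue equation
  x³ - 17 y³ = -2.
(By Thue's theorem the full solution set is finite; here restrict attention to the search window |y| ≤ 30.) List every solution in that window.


The equation is x³ - 17y³ = -2. For fixed y, x³ = 17·y³ − 2, so a solution requires the RHS to be a perfect cube.
Strategy: iterate y from -30 to 30, compute RHS = 17·y³ − 2, and check whether it is a (positive or negative) perfect cube.
Check small values of y:
  y = 0: RHS = -2 is not a perfect cube.
  y = 1: RHS = 15 is not a perfect cube.
  y = -1: RHS = -19 is not a perfect cube.
  y = 2: RHS = 134 is not a perfect cube.
  y = -2: RHS = -138 is not a perfect cube.
  y = 3: RHS = 457 is not a perfect cube.
  y = -3: RHS = -461 is not a perfect cube.
Continuing the search up to |y| = 30 finds no solutions either.
No (x, y) in the scanned range satisfies the equation.

No integer solutions with |y| ≤ 30.


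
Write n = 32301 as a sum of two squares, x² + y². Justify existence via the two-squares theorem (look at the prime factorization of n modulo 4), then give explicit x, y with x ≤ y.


Step 1: Factor n = 32301 = 3^2 · 37 · 97.
Step 2: Check the mod-4 condition on each prime factor: 3 ≡ 3 (mod 4), exponent 2 (must be even); 37 ≡ 1 (mod 4), exponent 1; 97 ≡ 1 (mod 4), exponent 1.
All primes ≡ 3 (mod 4) appear to even exponent (or don't appear), so by the two-squares theorem n IS expressible as a sum of two squares.
Step 3: Build a representation. Group n = k² · m with k = 3 and m = 37 · 97 = 3589 (a product of primes ≡ 1 (mod 4)); a representation of m scales to one of n via (k·x)² + (k·y)² = k²(x² + y²). Each prime p ≡ 1 (mod 4) is itself a sum of two squares; find a² by testing p − a² for a perfect square:
  37: 37 − 1² = 36 = 6² ⇒ 37 = 1² + 6².
  97: 97 − 1² = 96, 97 − 2² = 93, 97 − 3² = 88, 97 − 4² = 81 = 9² ⇒ 97 = 4² + 9².
  Combine using the Brahmagupta–Fibonacci identity (a² + b²)(c² + d²) = (ac − bd)² + (ad + bc)² = (ac + bd)² + (ad − bc)²:
  37 · 97 = 3589: from (1² + 6²)(4² + 9²), take (1·4 − 6·9, 1·9 + 6·4) = (4 − 54, 9 + 24) = (-50, 33); dropping signs (only squares matter) gives (50, 33); check 50² + 33² = 2500 + 1089 = 3589 ✓.
  Scale by k = 3: (3·50, 3·33) = (150, 99).
Step 4: Order so x ≤ y and verify: 99² + 150² = 9801 + 22500 = 32301 = n. ✓

n = 32301 = 99² + 150² (one valid representation with x ≤ y).


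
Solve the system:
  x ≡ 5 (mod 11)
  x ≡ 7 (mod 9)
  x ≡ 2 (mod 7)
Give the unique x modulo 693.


Moduli 11, 9, 7 are pairwise coprime; by CRT there is a unique solution modulo M = 11 · 9 · 7 = 693.
Solve pairwise, accumulating the modulus:
  Start with x ≡ 5 (mod 11).
  Combine with x ≡ 7 (mod 9): since gcd(11, 9) = 1, we get a unique residue mod 99.
    Write x = 5 + 11·t and substitute into x ≡ 7 (mod 9): 11·t ≡ 7 − 5 = 2 (mod 9).
    Reduce coefficients mod 9: 2·t ≡ 2 (mod 9).
    The inverse of 2 mod 9 is 5 (since 2·5 = 10 = 1·9 + 1), so t ≡ 5·2 = 10 ≡ 1 (mod 9).
    Then x = 5 + 11·1 = 16, valid modulo lcm(11, 9) = 99: x ≡ 16 (mod 99).
  Combine with x ≡ 2 (mod 7): since gcd(99, 7) = 1, we get a unique residue mod 693.
    Write x = 16 + 99·t and substitute into x ≡ 2 (mod 7): 99·t ≡ 2 − 16 = -14 (mod 7).
    Reduce coefficients mod 7: 1·t ≡ 0 (mod 7).
    So t ≡ 0 (mod 7).
    Then x = 16 + 99·0 = 16, valid modulo lcm(99, 7) = 693: x ≡ 16 (mod 693).
Verify: 16 mod 11 = 5 ✓, 16 mod 9 = 7 ✓, 16 mod 7 = 2 ✓.

x ≡ 16 (mod 693).


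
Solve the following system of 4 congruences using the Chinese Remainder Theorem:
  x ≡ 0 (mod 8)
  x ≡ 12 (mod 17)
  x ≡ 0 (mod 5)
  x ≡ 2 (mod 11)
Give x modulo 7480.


Product of moduli M = 8 · 17 · 5 · 11 = 7480.
Merge one congruence at a time:
  Start: x ≡ 0 (mod 8).
  Combine with x ≡ 12 (mod 17); new modulus lcm = 136.
    Write x = 0 + 8·t and substitute into x ≡ 12 (mod 17): 8·t ≡ 12 − 0 = 12 (mod 17).
    The inverse of 8 mod 17 is 15 (since 8·15 = 120 = 7·17 + 1), so t ≡ 15·12 = 180 ≡ 10 (mod 17).
    Then x = 0 + 8·10 = 80, valid modulo lcm(8, 17) = 136: x ≡ 80 (mod 136).
  Combine with x ≡ 0 (mod 5); new modulus lcm = 680.
    Write x = 80 + 136·t and substitute into x ≡ 0 (mod 5): 136·t ≡ 0 − 80 = -80 (mod 5).
    Reduce coefficients mod 5: 1·t ≡ 0 (mod 5).
    So t ≡ 0 (mod 5).
    Then x = 80 + 136·0 = 80, valid modulo lcm(136, 5) = 680: x ≡ 80 (mod 680).
  Combine with x ≡ 2 (mod 11); new modulus lcm = 7480.
    Write x = 80 + 680·t and substitute into x ≡ 2 (mod 11): 680·t ≡ 2 − 80 = -78 (mod 11).
    Reduce coefficients mod 11: 9·t ≡ 10 (mod 11).
    The inverse of 9 mod 11 is 5 (since 9·5 = 45 = 4·11 + 1), so t ≡ 5·10 = 50 ≡ 6 (mod 11).
    Then x = 80 + 680·6 = 4160, valid modulo lcm(680, 11) = 7480: x ≡ 4160 (mod 7480).
Verify against each original: 4160 mod 8 = 0, 4160 mod 17 = 12, 4160 mod 5 = 0, 4160 mod 11 = 2.

x ≡ 4160 (mod 7480).


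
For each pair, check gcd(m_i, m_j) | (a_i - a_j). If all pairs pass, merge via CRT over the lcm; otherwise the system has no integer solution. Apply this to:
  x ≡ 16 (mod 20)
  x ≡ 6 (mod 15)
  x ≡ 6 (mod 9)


Moduli 20, 15, 9 are not pairwise coprime, so CRT works modulo lcm(m_i) when all pairwise compatibility conditions hold.
Pairwise compatibility: gcd(m_i, m_j) must divide a_i - a_j for every pair.
Merge one congruence at a time:
  Start: x ≡ 16 (mod 20).
  Combine with x ≡ 6 (mod 15): gcd(20, 15) = 5; 6 - 16 = -10, which IS divisible by 5, so compatible.
    Write x = 16 + 20·t and substitute into x ≡ 6 (mod 15): 20·t ≡ 6 − 16 = -10 (mod 15).
    Divide the congruence (and modulus) by g = 5: 4·t ≡ -2 (mod 3).
    Reduce coefficients mod 3: 1·t ≡ 1 (mod 3).
    So t ≡ 1 (mod 3).
    Then x = 16 + 20·1 = 36, valid modulo lcm(20, 15) = 60: x ≡ 36 (mod 60).
  Combine with x ≡ 6 (mod 9): gcd(60, 9) = 3; 6 - 36 = -30, which IS divisible by 3, so compatible.
    Write x = 36 + 60·t and substitute into x ≡ 6 (mod 9): 60·t ≡ 6 − 36 = -30 (mod 9).
    Divide the congruence (and modulus) by g = 3: 20·t ≡ -10 (mod 3).
    Reduce coefficients mod 3: 2·t ≡ 2 (mod 3).
    The inverse of 2 mod 3 is 2 (since 2·2 = 4 = 1·3 + 1), so t ≡ 2·2 = 4 ≡ 1 (mod 3).
    Then x = 36 + 60·1 = 96, valid modulo lcm(60, 9) = 180: x ≡ 96 (mod 180).
Verify: 96 mod 20 = 16, 96 mod 15 = 6, 96 mod 9 = 6.

x ≡ 96 (mod 180).


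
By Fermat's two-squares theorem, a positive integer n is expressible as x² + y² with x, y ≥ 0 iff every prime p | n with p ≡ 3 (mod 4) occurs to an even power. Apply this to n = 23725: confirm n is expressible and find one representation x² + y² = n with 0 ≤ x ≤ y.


Step 1: Factor n = 23725 = 5^2 · 13 · 73.
Step 2: Check the mod-4 condition on each prime factor: 5 ≡ 1 (mod 4), exponent 2; 13 ≡ 1 (mod 4), exponent 1; 73 ≡ 1 (mod 4), exponent 1.
All primes ≡ 3 (mod 4) appear to even exponent (or don't appear), so by the two-squares theorem n IS expressible as a sum of two squares.
Step 3: Build a representation. Group n = k² · m with k = 5 and m = 13 · 73 = 949 (a product of primes ≡ 1 (mod 4)); a representation of m scales to one of n via (k·x)² + (k·y)² = k²(x² + y²). Each prime p ≡ 1 (mod 4) is itself a sum of two squares; find a² by testing p − a² for a perfect square:
  13: 13 − 1² = 12, 13 − 2² = 9 = 3² ⇒ 13 = 2² + 3².
  73: 73 − 1² = 72, 73 − 2² = 69, 73 − 3² = 64 = 8² ⇒ 73 = 3² + 8².
  Combine using the Brahmagupta–Fibonacci identity (a² + b²)(c² + d²) = (ac − bd)² + (ad + bc)² = (ac + bd)² + (ad − bc)²:
  13 · 73 = 949: from (2² + 3²)(3² + 8²), take (2·3 − 3·8, 2·8 + 3·3) = (6 − 24, 16 + 9) = (-18, 25); dropping signs (only squares matter) gives (18, 25); check 18² + 25² = 324 + 625 = 949 ✓.
  Scale by k = 5: (5·18, 5·25) = (90, 125).
Step 4: Order so x ≤ y and verify: 90² + 125² = 8100 + 15625 = 23725 = n. ✓

n = 23725 = 90² + 125² (one valid representation with x ≤ y).


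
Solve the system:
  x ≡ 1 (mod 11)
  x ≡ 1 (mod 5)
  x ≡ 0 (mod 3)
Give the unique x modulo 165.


Moduli 11, 5, 3 are pairwise coprime; by CRT there is a unique solution modulo M = 11 · 5 · 3 = 165.
Solve pairwise, accumulating the modulus:
  Start with x ≡ 1 (mod 11).
  Combine with x ≡ 1 (mod 5): since gcd(11, 5) = 1, we get a unique residue mod 55.
    Write x = 1 + 11·t and substitute into x ≡ 1 (mod 5): 11·t ≡ 1 − 1 = 0 (mod 5).
    Reduce coefficients mod 5: 1·t ≡ 0 (mod 5).
    So t ≡ 0 (mod 5).
    Then x = 1 + 11·0 = 1, valid modulo lcm(11, 5) = 55: x ≡ 1 (mod 55).
  Combine with x ≡ 0 (mod 3): since gcd(55, 3) = 1, we get a unique residue mod 165.
    Write x = 1 + 55·t and substitute into x ≡ 0 (mod 3): 55·t ≡ 0 − 1 = -1 (mod 3).
    Reduce coefficients mod 3: 1·t ≡ 2 (mod 3).
    So t ≡ 2 (mod 3).
    Then x = 1 + 55·2 = 111, valid modulo lcm(55, 3) = 165: x ≡ 111 (mod 165).
Verify: 111 mod 11 = 1 ✓, 111 mod 5 = 1 ✓, 111 mod 3 = 0 ✓.

x ≡ 111 (mod 165).


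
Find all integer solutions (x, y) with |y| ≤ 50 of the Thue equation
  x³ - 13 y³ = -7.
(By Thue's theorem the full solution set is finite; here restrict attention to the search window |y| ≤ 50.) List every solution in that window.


The equation is x³ - 13y³ = -7. For fixed y, x³ = 13·y³ − 7, so a solution requires the RHS to be a perfect cube.
Strategy: iterate y from -50 to 50, compute RHS = 13·y³ − 7, and check whether it is a (positive or negative) perfect cube.
Check small values of y:
  y = 0: RHS = -7 is not a perfect cube.
  y = 1: RHS = 6 is not a perfect cube.
  y = -1: RHS = -20 is not a perfect cube.
  y = 2: RHS = 97 is not a perfect cube.
  y = -2: RHS = -111 is not a perfect cube.
  y = 3: RHS = 344 is not a perfect cube.
  y = -3: RHS = -358 is not a perfect cube.
Continuing the search up to |y| = 50 finds no solutions either.
No (x, y) in the scanned range satisfies the equation.

No integer solutions with |y| ≤ 50.


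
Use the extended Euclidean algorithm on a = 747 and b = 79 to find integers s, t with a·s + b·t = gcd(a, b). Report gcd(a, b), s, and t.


Euclidean algorithm on (747, 79) — divide until remainder is 0:
  747 = 9 · 79 + 36
  79 = 2 · 36 + 7
  36 = 5 · 7 + 1
  7 = 7 · 1 + 0
gcd(747, 79) = 1.
Track Bezout coefficients alongside the remainders: start with r₀ = 747 = a·1 + b·0 (s = 1, t = 0) and r₁ = 79 = a·0 + b·1 (s = 0, t = 1); each new remainder r_{k+1} = r_{k-1} − q_k·r_k inherits s_{k+1} = s_{k-1} − q_k·s_k, t_{k+1} = t_{k-1} − q_k·t_k, so r_k = a·s_k + b·t_k at every step:
  q = 9: r = 36, s = 1 − 9·0 = 1, t = 0 − 9·1 = -9  (check: 747·1 + 79·(-9) = 36)
  q = 2: r = 7, s = 0 − 2·1 = -2, t = 1 − 2·(-9) = 19  (check: 747·(-2) + 79·19 = 7)
  q = 5: r = 1, s = 1 − 5·(-2) = 11, t = -9 − 5·19 = -104  (check: 747·11 + 79·(-104) = 1)
The row with r = 1 (the gcd) gives the Bezout coefficients s = 11, t = -104.
Result: 747 · (11) + 79 · (-104) = 1.

gcd(747, 79) = 1; s = 11, t = -104 (check: 747·11 + 79·(-104) = 1).


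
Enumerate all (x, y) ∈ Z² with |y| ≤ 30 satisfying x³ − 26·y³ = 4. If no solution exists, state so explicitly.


The equation is x³ - 26y³ = 4. For fixed y, x³ = 26·y³ + 4, so a solution requires the RHS to be a perfect cube.
Strategy: iterate y from -30 to 30, compute RHS = 26·y³ + 4, and check whether it is a (positive or negative) perfect cube.
Check small values of y:
  y = 0: RHS = 4 is not a perfect cube.
  y = 1: RHS = 30 is not a perfect cube.
  y = -1: RHS = -22 is not a perfect cube.
  y = 2: RHS = 212 is not a perfect cube.
  y = -2: RHS = -204 is not a perfect cube.
  y = 3: RHS = 706 is not a perfect cube.
  y = -3: RHS = -698 is not a perfect cube.
Continuing the search up to |y| = 30 finds no solutions either.
No (x, y) in the scanned range satisfies the equation.

No integer solutions with |y| ≤ 30.


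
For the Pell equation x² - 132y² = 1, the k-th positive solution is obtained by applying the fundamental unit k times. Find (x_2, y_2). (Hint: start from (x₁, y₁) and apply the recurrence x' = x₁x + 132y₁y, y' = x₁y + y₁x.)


Step 1: Find the fundamental solution (x₁, y₁) of x² - 132y² = 1.
  Expand √132 as a continued fraction. a₀ = ⌊√132⌋ = 11; iterate m_{k+1} = d_k·a_k − m_k, d_{k+1} = (132 − m_{k+1}²)/d_k, a_{k+1} = ⌊(a₀ + m_{k+1})/d_{k+1}⌋ (starting m₀ = 0, d₀ = 1), with convergents p_k = a_k·p_{k-1} + p_{k-2}, q_k = a_k·q_{k-1} + q_{k-2} (p₋₁ = 1, q₋₁ = 0):
  k = 0: a₀ = 11; p₀/q₀ = 11/1; p₀² − 132·q₀² = 121 − 132 = -11.
  k = 1: m = 11, d = 11, a = ⌊(11 + 11)/11⌋ = 2; p/q = (2·11 + 1)/(2·1 + 0) = 23/2; p² − 132·q² = 529 − 528 = 1.
  The first convergent with p² − 132·q² = 1 gives the fundamental solution (x₁, y₁) = (23, 2).
Step 2: Apply the recurrence (x_{n+1}, y_{n+1}) = (x₁x_n + 132y₁y_n, x₁y_n + y₁x_n) repeatedly.
  From (x_1, y_1) = (23, 2): x_2 = 23·23 + 132·2·2 = 1057; y_2 = 23·2 + 2·23 = 92.
Step 3: Verify x_2² - 132·y_2² = 1117249 - 1117248 = 1 (should be 1). ✓

(x_1, y_1) = (23, 2); (x_2, y_2) = (1057, 92).


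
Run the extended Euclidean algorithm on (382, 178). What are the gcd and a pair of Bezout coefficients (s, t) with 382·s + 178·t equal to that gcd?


Euclidean algorithm on (382, 178) — divide until remainder is 0:
  382 = 2 · 178 + 26
  178 = 6 · 26 + 22
  26 = 1 · 22 + 4
  22 = 5 · 4 + 2
  4 = 2 · 2 + 0
gcd(382, 178) = 2.
Track Bezout coefficients alongside the remainders: start with r₀ = 382 = a·1 + b·0 (s = 1, t = 0) and r₁ = 178 = a·0 + b·1 (s = 0, t = 1); each new remainder r_{k+1} = r_{k-1} − q_k·r_k inherits s_{k+1} = s_{k-1} − q_k·s_k, t_{k+1} = t_{k-1} − q_k·t_k, so r_k = a·s_k + b·t_k at every step:
  q = 2: r = 26, s = 1 − 2·0 = 1, t = 0 − 2·1 = -2  (check: 382·1 + 178·(-2) = 26)
  q = 6: r = 22, s = 0 − 6·1 = -6, t = 1 − 6·(-2) = 13  (check: 382·(-6) + 178·13 = 22)
  q = 1: r = 4, s = 1 − 1·(-6) = 7, t = -2 − 1·13 = -15  (check: 382·7 + 178·(-15) = 4)
  q = 5: r = 2, s = -6 − 5·7 = -41, t = 13 − 5·(-15) = 88  (check: 382·(-41) + 178·88 = 2)
The row with r = 2 (the gcd) gives the Bezout coefficients s = -41, t = 88.
Result: 382 · (-41) + 178 · (88) = 2.

gcd(382, 178) = 2; s = -41, t = 88 (check: 382·(-41) + 178·88 = 2).


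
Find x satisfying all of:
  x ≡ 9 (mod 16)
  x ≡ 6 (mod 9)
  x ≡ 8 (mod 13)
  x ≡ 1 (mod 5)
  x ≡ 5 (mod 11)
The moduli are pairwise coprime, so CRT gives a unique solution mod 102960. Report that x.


Product of moduli M = 16 · 9 · 13 · 5 · 11 = 102960.
Merge one congruence at a time:
  Start: x ≡ 9 (mod 16).
  Combine with x ≡ 6 (mod 9); new modulus lcm = 144.
    Write x = 9 + 16·t and substitute into x ≡ 6 (mod 9): 16·t ≡ 6 − 9 = -3 (mod 9).
    Reduce coefficients mod 9: 7·t ≡ 6 (mod 9).
    The inverse of 7 mod 9 is 4 (since 7·4 = 28 = 3·9 + 1), so t ≡ 4·6 = 24 ≡ 6 (mod 9).
    Then x = 9 + 16·6 = 105, valid modulo lcm(16, 9) = 144: x ≡ 105 (mod 144).
  Combine with x ≡ 8 (mod 13); new modulus lcm = 1872.
    Write x = 105 + 144·t and substitute into x ≡ 8 (mod 13): 144·t ≡ 8 − 105 = -97 (mod 13).
    Reduce coefficients mod 13: 1·t ≡ 7 (mod 13).
    So t ≡ 7 (mod 13).
    Then x = 105 + 144·7 = 1113, valid modulo lcm(144, 13) = 1872: x ≡ 1113 (mod 1872).
  Combine with x ≡ 1 (mod 5); new modulus lcm = 9360.
    Write x = 1113 + 1872·t and substitute into x ≡ 1 (mod 5): 1872·t ≡ 1 − 1113 = -1112 (mod 5).
    Reduce coefficients mod 5: 2·t ≡ 3 (mod 5).
    The inverse of 2 mod 5 is 3 (since 2·3 = 6 = 1·5 + 1), so t ≡ 3·3 = 9 ≡ 4 (mod 5).
    Then x = 1113 + 1872·4 = 8601, valid modulo lcm(1872, 5) = 9360: x ≡ 8601 (mod 9360).
  Combine with x ≡ 5 (mod 11); new modulus lcm = 102960.
    Write x = 8601 + 9360·t and substitute into x ≡ 5 (mod 11): 9360·t ≡ 5 − 8601 = -8596 (mod 11).
    Reduce coefficients mod 11: 10·t ≡ 6 (mod 11).
    The inverse of 10 mod 11 is 10 (since 10·10 = 100 = 9·11 + 1), so t ≡ 10·6 = 60 ≡ 5 (mod 11).
    Then x = 8601 + 9360·5 = 55401, valid modulo lcm(9360, 11) = 102960: x ≡ 55401 (mod 102960).
Verify against each original: 55401 mod 16 = 9, 55401 mod 9 = 6, 55401 mod 13 = 8, 55401 mod 5 = 1, 55401 mod 11 = 5.

x ≡ 55401 (mod 102960).


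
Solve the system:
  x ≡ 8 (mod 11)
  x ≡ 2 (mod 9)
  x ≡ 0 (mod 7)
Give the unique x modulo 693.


Moduli 11, 9, 7 are pairwise coprime; by CRT there is a unique solution modulo M = 11 · 9 · 7 = 693.
Solve pairwise, accumulating the modulus:
  Start with x ≡ 8 (mod 11).
  Combine with x ≡ 2 (mod 9): since gcd(11, 9) = 1, we get a unique residue mod 99.
    Write x = 8 + 11·t and substitute into x ≡ 2 (mod 9): 11·t ≡ 2 − 8 = -6 (mod 9).
    Reduce coefficients mod 9: 2·t ≡ 3 (mod 9).
    The inverse of 2 mod 9 is 5 (since 2·5 = 10 = 1·9 + 1), so t ≡ 5·3 = 15 ≡ 6 (mod 9).
    Then x = 8 + 11·6 = 74, valid modulo lcm(11, 9) = 99: x ≡ 74 (mod 99).
  Combine with x ≡ 0 (mod 7): since gcd(99, 7) = 1, we get a unique residue mod 693.
    Write x = 74 + 99·t and substitute into x ≡ 0 (mod 7): 99·t ≡ 0 − 74 = -74 (mod 7).
    Reduce coefficients mod 7: 1·t ≡ 3 (mod 7).
    So t ≡ 3 (mod 7).
    Then x = 74 + 99·3 = 371, valid modulo lcm(99, 7) = 693: x ≡ 371 (mod 693).
Verify: 371 mod 11 = 8 ✓, 371 mod 9 = 2 ✓, 371 mod 7 = 0 ✓.

x ≡ 371 (mod 693).


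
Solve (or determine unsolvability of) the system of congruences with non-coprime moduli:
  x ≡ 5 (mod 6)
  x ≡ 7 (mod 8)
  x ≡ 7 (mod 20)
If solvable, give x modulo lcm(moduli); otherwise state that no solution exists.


Moduli 6, 8, 20 are not pairwise coprime, so CRT works modulo lcm(m_i) when all pairwise compatibility conditions hold.
Pairwise compatibility: gcd(m_i, m_j) must divide a_i - a_j for every pair.
Merge one congruence at a time:
  Start: x ≡ 5 (mod 6).
  Combine with x ≡ 7 (mod 8): gcd(6, 8) = 2; 7 - 5 = 2, which IS divisible by 2, so compatible.
    Write x = 5 + 6·t and substitute into x ≡ 7 (mod 8): 6·t ≡ 7 − 5 = 2 (mod 8).
    Divide the congruence (and modulus) by g = 2: 3·t ≡ 1 (mod 4).
    The inverse of 3 mod 4 is 3 (since 3·3 = 9 = 2·4 + 1), so t ≡ 3·1 = 3 ≡ 3 (mod 4).
    Then x = 5 + 6·3 = 23, valid modulo lcm(6, 8) = 24: x ≡ 23 (mod 24).
  Combine with x ≡ 7 (mod 20): gcd(24, 20) = 4; 7 - 23 = -16, which IS divisible by 4, so compatible.
    Write x = 23 + 24·t and substitute into x ≡ 7 (mod 20): 24·t ≡ 7 − 23 = -16 (mod 20).
    Divide the congruence (and modulus) by g = 4: 6·t ≡ -4 (mod 5).
    Reduce coefficients mod 5: 1·t ≡ 1 (mod 5).
    So t ≡ 1 (mod 5).
    Then x = 23 + 24·1 = 47, valid modulo lcm(24, 20) = 120: x ≡ 47 (mod 120).
Verify: 47 mod 6 = 5, 47 mod 8 = 7, 47 mod 20 = 7.

x ≡ 47 (mod 120).


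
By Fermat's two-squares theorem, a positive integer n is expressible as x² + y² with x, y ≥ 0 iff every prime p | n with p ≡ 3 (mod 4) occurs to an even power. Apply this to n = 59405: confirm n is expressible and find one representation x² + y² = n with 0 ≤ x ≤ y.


Step 1: Factor n = 59405 = 5 · 109^2.
Step 2: Check the mod-4 condition on each prime factor: 5 ≡ 1 (mod 4), exponent 1; 109 ≡ 1 (mod 4), exponent 2.
All primes ≡ 3 (mod 4) appear to even exponent (or don't appear), so by the two-squares theorem n IS expressible as a sum of two squares.
Step 3: Build a representation. Here n = 5 · 109 · 109 is a product of primes ≡ 1 (mod 4). Each prime p ≡ 1 (mod 4) is itself a sum of two squares; find a² by testing p − a² for a perfect square:
  5: 5 − 1² = 4 = 2² ⇒ 5 = 1² + 2².
  109: 109 − 1² = 108, 109 − 2² = 105, 109 − 3² = 100 = 10² ⇒ 109 = 3² + 10².
  Combine using the Brahmagupta–Fibonacci identity (a² + b²)(c² + d²) = (ac − bd)² + (ad + bc)² = (ac + bd)² + (ad − bc)²:
  5 · 109 = 545: from (1² + 2²)(3² + 10²), take (1·3 − 2·10, 1·10 + 2·3) = (3 − 20, 10 + 6) = (-17, 16); dropping signs (only squares matter) gives (17, 16); check 17² + 16² = 289 + 256 = 545 ✓.
  545 · 109 = 59405: from (17² + 16²)(3² + 10²), take (17·3 − 16·10, 17·10 + 16·3) = (51 − 160, 170 + 48) = (-109, 218); dropping signs (only squares matter) gives (109, 218); check 109² + 218² = 11881 + 47524 = 59405 ✓.
Step 4: Order so x ≤ y and verify: 109² + 218² = 11881 + 47524 = 59405 = n. ✓

n = 59405 = 109² + 218² (one valid representation with x ≤ y).


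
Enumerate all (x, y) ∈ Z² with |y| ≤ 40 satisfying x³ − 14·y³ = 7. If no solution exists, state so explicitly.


The equation is x³ - 14y³ = 7. For fixed y, x³ = 14·y³ + 7, so a solution requires the RHS to be a perfect cube.
Strategy: iterate y from -40 to 40, compute RHS = 14·y³ + 7, and check whether it is a (positive or negative) perfect cube.
Check small values of y:
  y = 0: RHS = 7 is not a perfect cube.
  y = 1: RHS = 21 is not a perfect cube.
  y = -1: RHS = -7 is not a perfect cube.
  y = 2: RHS = 119 is not a perfect cube.
  y = -2: RHS = -105 is not a perfect cube.
  y = 3: RHS = 385 is not a perfect cube.
  y = -3: RHS = -371 is not a perfect cube.
Continuing the search up to |y| = 40 finds no solutions either.
No (x, y) in the scanned range satisfies the equation.

No integer solutions with |y| ≤ 40.


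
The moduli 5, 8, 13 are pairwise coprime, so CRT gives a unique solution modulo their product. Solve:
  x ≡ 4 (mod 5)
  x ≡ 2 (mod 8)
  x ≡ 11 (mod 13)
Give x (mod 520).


Moduli 5, 8, 13 are pairwise coprime; by CRT there is a unique solution modulo M = 5 · 8 · 13 = 520.
Solve pairwise, accumulating the modulus:
  Start with x ≡ 4 (mod 5).
  Combine with x ≡ 2 (mod 8): since gcd(5, 8) = 1, we get a unique residue mod 40.
    Write x = 4 + 5·t and substitute into x ≡ 2 (mod 8): 5·t ≡ 2 − 4 = -2 (mod 8).
    Reduce coefficients mod 8: 5·t ≡ 6 (mod 8).
    The inverse of 5 mod 8 is 5 (since 5·5 = 25 = 3·8 + 1), so t ≡ 5·6 = 30 ≡ 6 (mod 8).
    Then x = 4 + 5·6 = 34, valid modulo lcm(5, 8) = 40: x ≡ 34 (mod 40).
  Combine with x ≡ 11 (mod 13): since gcd(40, 13) = 1, we get a unique residue mod 520.
    Write x = 34 + 40·t and substitute into x ≡ 11 (mod 13): 40·t ≡ 11 − 34 = -23 (mod 13).
    Reduce coefficients mod 13: 1·t ≡ 3 (mod 13).
    So t ≡ 3 (mod 13).
    Then x = 34 + 40·3 = 154, valid modulo lcm(40, 13) = 520: x ≡ 154 (mod 520).
Verify: 154 mod 5 = 4 ✓, 154 mod 8 = 2 ✓, 154 mod 13 = 11 ✓.

x ≡ 154 (mod 520).


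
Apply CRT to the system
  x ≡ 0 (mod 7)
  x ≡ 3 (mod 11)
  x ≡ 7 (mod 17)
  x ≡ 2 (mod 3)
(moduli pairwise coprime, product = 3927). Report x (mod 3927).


Product of moduli M = 7 · 11 · 17 · 3 = 3927.
Merge one congruence at a time:
  Start: x ≡ 0 (mod 7).
  Combine with x ≡ 3 (mod 11); new modulus lcm = 77.
    Write x = 0 + 7·t and substitute into x ≡ 3 (mod 11): 7·t ≡ 3 − 0 = 3 (mod 11).
    The inverse of 7 mod 11 is 8 (since 7·8 = 56 = 5·11 + 1), so t ≡ 8·3 = 24 ≡ 2 (mod 11).
    Then x = 0 + 7·2 = 14, valid modulo lcm(7, 11) = 77: x ≡ 14 (mod 77).
  Combine with x ≡ 7 (mod 17); new modulus lcm = 1309.
    Write x = 14 + 77·t and substitute into x ≡ 7 (mod 17): 77·t ≡ 7 − 14 = -7 (mod 17).
    Reduce coefficients mod 17: 9·t ≡ 10 (mod 17).
    The inverse of 9 mod 17 is 2 (since 9·2 = 18 = 1·17 + 1), so t ≡ 2·10 = 20 ≡ 3 (mod 17).
    Then x = 14 + 77·3 = 245, valid modulo lcm(77, 17) = 1309: x ≡ 245 (mod 1309).
  Combine with x ≡ 2 (mod 3); new modulus lcm = 3927.
    Write x = 245 + 1309·t and substitute into x ≡ 2 (mod 3): 1309·t ≡ 2 − 245 = -243 (mod 3).
    Reduce coefficients mod 3: 1·t ≡ 0 (mod 3).
    So t ≡ 0 (mod 3).
    Then x = 245 + 1309·0 = 245, valid modulo lcm(1309, 3) = 3927: x ≡ 245 (mod 3927).
Verify against each original: 245 mod 7 = 0, 245 mod 11 = 3, 245 mod 17 = 7, 245 mod 3 = 2.

x ≡ 245 (mod 3927).


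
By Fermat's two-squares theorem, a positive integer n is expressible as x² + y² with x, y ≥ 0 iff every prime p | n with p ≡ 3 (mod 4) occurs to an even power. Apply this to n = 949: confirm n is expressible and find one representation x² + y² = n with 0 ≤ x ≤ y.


Step 1: Factor n = 949 = 13 · 73.
Step 2: Check the mod-4 condition on each prime factor: 13 ≡ 1 (mod 4), exponent 1; 73 ≡ 1 (mod 4), exponent 1.
All primes ≡ 3 (mod 4) appear to even exponent (or don't appear), so by the two-squares theorem n IS expressible as a sum of two squares.
Step 3: Build a representation. Here n = 13 · 73 is a product of primes ≡ 1 (mod 4). Each prime p ≡ 1 (mod 4) is itself a sum of two squares; find a² by testing p − a² for a perfect square:
  13: 13 − 1² = 12, 13 − 2² = 9 = 3² ⇒ 13 = 2² + 3².
  73: 73 − 1² = 72, 73 − 2² = 69, 73 − 3² = 64 = 8² ⇒ 73 = 3² + 8².
  Combine using the Brahmagupta–Fibonacci identity (a² + b²)(c² + d²) = (ac − bd)² + (ad + bc)² = (ac + bd)² + (ad − bc)²:
  13 · 73 = 949: from (2² + 3²)(3² + 8²), take (2·3 − 3·8, 2·8 + 3·3) = (6 − 24, 16 + 9) = (-18, 25); dropping signs (only squares matter) gives (18, 25); check 18² + 25² = 324 + 625 = 949 ✓.
Step 4: Order so x ≤ y and verify: 18² + 25² = 324 + 625 = 949 = n. ✓

n = 949 = 18² + 25² (one valid representation with x ≤ y).


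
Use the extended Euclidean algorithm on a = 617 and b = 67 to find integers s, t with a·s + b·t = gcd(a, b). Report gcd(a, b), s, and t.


Euclidean algorithm on (617, 67) — divide until remainder is 0:
  617 = 9 · 67 + 14
  67 = 4 · 14 + 11
  14 = 1 · 11 + 3
  11 = 3 · 3 + 2
  3 = 1 · 2 + 1
  2 = 2 · 1 + 0
gcd(617, 67) = 1.
Track Bezout coefficients alongside the remainders: start with r₀ = 617 = a·1 + b·0 (s = 1, t = 0) and r₁ = 67 = a·0 + b·1 (s = 0, t = 1); each new remainder r_{k+1} = r_{k-1} − q_k·r_k inherits s_{k+1} = s_{k-1} − q_k·s_k, t_{k+1} = t_{k-1} − q_k·t_k, so r_k = a·s_k + b·t_k at every step:
  q = 9: r = 14, s = 1 − 9·0 = 1, t = 0 − 9·1 = -9  (check: 617·1 + 67·(-9) = 14)
  q = 4: r = 11, s = 0 − 4·1 = -4, t = 1 − 4·(-9) = 37  (check: 617·(-4) + 67·37 = 11)
  q = 1: r = 3, s = 1 − 1·(-4) = 5, t = -9 − 1·37 = -46  (check: 617·5 + 67·(-46) = 3)
  q = 3: r = 2, s = -4 − 3·5 = -19, t = 37 − 3·(-46) = 175  (check: 617·(-19) + 67·175 = 2)
  q = 1: r = 1, s = 5 − 1·(-19) = 24, t = -46 − 1·175 = -221  (check: 617·24 + 67·(-221) = 1)
The row with r = 1 (the gcd) gives the Bezout coefficients s = 24, t = -221.
Result: 617 · (24) + 67 · (-221) = 1.

gcd(617, 67) = 1; s = 24, t = -221 (check: 617·24 + 67·(-221) = 1).


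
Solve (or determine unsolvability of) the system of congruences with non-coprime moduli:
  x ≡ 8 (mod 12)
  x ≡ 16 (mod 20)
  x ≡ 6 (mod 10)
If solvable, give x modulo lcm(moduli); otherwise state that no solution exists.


Moduli 12, 20, 10 are not pairwise coprime, so CRT works modulo lcm(m_i) when all pairwise compatibility conditions hold.
Pairwise compatibility: gcd(m_i, m_j) must divide a_i - a_j for every pair.
Merge one congruence at a time:
  Start: x ≡ 8 (mod 12).
  Combine with x ≡ 16 (mod 20): gcd(12, 20) = 4; 16 - 8 = 8, which IS divisible by 4, so compatible.
    Write x = 8 + 12·t and substitute into x ≡ 16 (mod 20): 12·t ≡ 16 − 8 = 8 (mod 20).
    Divide the congruence (and modulus) by g = 4: 3·t ≡ 2 (mod 5).
    The inverse of 3 mod 5 is 2 (since 3·2 = 6 = 1·5 + 1), so t ≡ 2·2 = 4 ≡ 4 (mod 5).
    Then x = 8 + 12·4 = 56, valid modulo lcm(12, 20) = 60: x ≡ 56 (mod 60).
  Combine with x ≡ 6 (mod 10): gcd(60, 10) = 10; 6 - 56 = -50, which IS divisible by 10, so compatible.
    Write x = 56 + 60·t and substitute into x ≡ 6 (mod 10): 60·t ≡ 6 − 56 = -50 (mod 10).
    Divide the congruence (and modulus) by g = 10: 6·t ≡ -5 (mod 1).
    Modulo 1 every t works; take t = 0.
    Then x = 56 + 60·0 = 56, valid modulo lcm(60, 10) = 60: x ≡ 56 (mod 60).
Verify: 56 mod 12 = 8, 56 mod 20 = 16, 56 mod 10 = 6.

x ≡ 56 (mod 60).


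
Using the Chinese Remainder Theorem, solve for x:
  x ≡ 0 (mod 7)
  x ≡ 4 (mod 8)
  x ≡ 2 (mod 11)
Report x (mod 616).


Moduli 7, 8, 11 are pairwise coprime; by CRT there is a unique solution modulo M = 7 · 8 · 11 = 616.
Solve pairwise, accumulating the modulus:
  Start with x ≡ 0 (mod 7).
  Combine with x ≡ 4 (mod 8): since gcd(7, 8) = 1, we get a unique residue mod 56.
    Write x = 0 + 7·t and substitute into x ≡ 4 (mod 8): 7·t ≡ 4 − 0 = 4 (mod 8).
    The inverse of 7 mod 8 is 7 (since 7·7 = 49 = 6·8 + 1), so t ≡ 7·4 = 28 ≡ 4 (mod 8).
    Then x = 0 + 7·4 = 28, valid modulo lcm(7, 8) = 56: x ≡ 28 (mod 56).
  Combine with x ≡ 2 (mod 11): since gcd(56, 11) = 1, we get a unique residue mod 616.
    Write x = 28 + 56·t and substitute into x ≡ 2 (mod 11): 56·t ≡ 2 − 28 = -26 (mod 11).
    Reduce coefficients mod 11: 1·t ≡ 7 (mod 11).
    So t ≡ 7 (mod 11).
    Then x = 28 + 56·7 = 420, valid modulo lcm(56, 11) = 616: x ≡ 420 (mod 616).
Verify: 420 mod 7 = 0 ✓, 420 mod 8 = 4 ✓, 420 mod 11 = 2 ✓.

x ≡ 420 (mod 616).


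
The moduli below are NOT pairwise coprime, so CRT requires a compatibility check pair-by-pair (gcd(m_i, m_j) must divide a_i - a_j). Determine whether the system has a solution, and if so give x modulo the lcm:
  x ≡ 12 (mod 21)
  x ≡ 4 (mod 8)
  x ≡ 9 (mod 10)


Moduli 21, 8, 10 are not pairwise coprime, so CRT works modulo lcm(m_i) when all pairwise compatibility conditions hold.
Pairwise compatibility: gcd(m_i, m_j) must divide a_i - a_j for every pair.
Merge one congruence at a time:
  Start: x ≡ 12 (mod 21).
  Combine with x ≡ 4 (mod 8): gcd(21, 8) = 1; 4 - 12 = -8, which IS divisible by 1, so compatible.
    Write x = 12 + 21·t and substitute into x ≡ 4 (mod 8): 21·t ≡ 4 − 12 = -8 (mod 8).
    Reduce coefficients mod 8: 5·t ≡ 0 (mod 8).
    The inverse of 5 mod 8 is 5 (since 5·5 = 25 = 3·8 + 1), so t ≡ 5·0 = 0 ≡ 0 (mod 8).
    Then x = 12 + 21·0 = 12, valid modulo lcm(21, 8) = 168: x ≡ 12 (mod 168).
  Combine with x ≡ 9 (mod 10): gcd(168, 10) = 2, and 9 - 12 = -3 is NOT divisible by 2.
    ⇒ system is inconsistent (no integer solution).

No solution (the system is inconsistent).


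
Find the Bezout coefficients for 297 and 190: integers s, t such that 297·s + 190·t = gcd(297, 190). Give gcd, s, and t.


Euclidean algorithm on (297, 190) — divide until remainder is 0:
  297 = 1 · 190 + 107
  190 = 1 · 107 + 83
  107 = 1 · 83 + 24
  83 = 3 · 24 + 11
  24 = 2 · 11 + 2
  11 = 5 · 2 + 1
  2 = 2 · 1 + 0
gcd(297, 190) = 1.
Track Bezout coefficients alongside the remainders: start with r₀ = 297 = a·1 + b·0 (s = 1, t = 0) and r₁ = 190 = a·0 + b·1 (s = 0, t = 1); each new remainder r_{k+1} = r_{k-1} − q_k·r_k inherits s_{k+1} = s_{k-1} − q_k·s_k, t_{k+1} = t_{k-1} − q_k·t_k, so r_k = a·s_k + b·t_k at every step:
  q = 1: r = 107, s = 1 − 1·0 = 1, t = 0 − 1·1 = -1  (check: 297·1 + 190·(-1) = 107)
  q = 1: r = 83, s = 0 − 1·1 = -1, t = 1 − 1·(-1) = 2  (check: 297·(-1) + 190·2 = 83)
  q = 1: r = 24, s = 1 − 1·(-1) = 2, t = -1 − 1·2 = -3  (check: 297·2 + 190·(-3) = 24)
  q = 3: r = 11, s = -1 − 3·2 = -7, t = 2 − 3·(-3) = 11  (check: 297·(-7) + 190·11 = 11)
  q = 2: r = 2, s = 2 − 2·(-7) = 16, t = -3 − 2·11 = -25  (check: 297·16 + 190·(-25) = 2)
  q = 5: r = 1, s = -7 − 5·16 = -87, t = 11 − 5·(-25) = 136  (check: 297·(-87) + 190·136 = 1)
The row with r = 1 (the gcd) gives the Bezout coefficients s = -87, t = 136.
Result: 297 · (-87) + 190 · (136) = 1.

gcd(297, 190) = 1; s = -87, t = 136 (check: 297·(-87) + 190·136 = 1).


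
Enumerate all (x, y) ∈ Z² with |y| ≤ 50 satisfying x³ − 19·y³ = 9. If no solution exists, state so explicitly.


The equation is x³ - 19y³ = 9. For fixed y, x³ = 19·y³ + 9, so a solution requires the RHS to be a perfect cube.
Strategy: iterate y from -50 to 50, compute RHS = 19·y³ + 9, and check whether it is a (positive or negative) perfect cube.
Check small values of y:
  y = 0: RHS = 9 is not a perfect cube.
  y = 1: RHS = 28 is not a perfect cube.
  y = -1: RHS = -10 is not a perfect cube.
  y = 2: RHS = 161 is not a perfect cube.
  y = -2: RHS = -143 is not a perfect cube.
  y = 3: RHS = 522 is not a perfect cube.
  y = -3: RHS = -504 is not a perfect cube.
Continuing the search up to |y| = 50 finds no solutions either.
No (x, y) in the scanned range satisfies the equation.

No integer solutions with |y| ≤ 50.


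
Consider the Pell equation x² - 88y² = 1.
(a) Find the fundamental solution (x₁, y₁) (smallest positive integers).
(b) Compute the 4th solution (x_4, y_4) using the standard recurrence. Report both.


Step 1: Find the fundamental solution (x₁, y₁) of x² - 88y² = 1.
  Expand √88 as a continued fraction. a₀ = ⌊√88⌋ = 9; iterate m_{k+1} = d_k·a_k − m_k, d_{k+1} = (88 − m_{k+1}²)/d_k, a_{k+1} = ⌊(a₀ + m_{k+1})/d_{k+1}⌋ (starting m₀ = 0, d₀ = 1), with convergents p_k = a_k·p_{k-1} + p_{k-2}, q_k = a_k·q_{k-1} + q_{k-2} (p₋₁ = 1, q₋₁ = 0):
  k = 0: a₀ = 9; p₀/q₀ = 9/1; p₀² − 88·q₀² = 81 − 88 = -7.
  k = 1: m = 9, d = 7, a = ⌊(9 + 9)/7⌋ = 2; p/q = (2·9 + 1)/(2·1 + 0) = 19/2; p² − 88·q² = 361 − 352 = 9.
  k = 2: m = 5, d = 9, a = ⌊(9 + 5)/9⌋ = 1; p/q = (1·19 + 9)/(1·2 + 1) = 28/3; p² − 88·q² = 784 − 792 = -8.
  k = 3: m = 4, d = 8, a = ⌊(9 + 4)/8⌋ = 1; p/q = (1·28 + 19)/(1·3 + 2) = 47/5; p² − 88·q² = 2209 − 2200 = 9.
  k = 4: m = 4, d = 9, a = ⌊(9 + 4)/9⌋ = 1; p/q = (1·47 + 28)/(1·5 + 3) = 75/8; p² − 88·q² = 5625 − 5632 = -7.
  k = 5: m = 5, d = 7, a = ⌊(9 + 5)/7⌋ = 2; p/q = (2·75 + 47)/(2·8 + 5) = 197/21; p² − 88·q² = 38809 − 38808 = 1.
  The first convergent with p² − 88·q² = 1 gives the fundamental solution (x₁, y₁) = (197, 21).
Step 2: Apply the recurrence (x_{n+1}, y_{n+1}) = (x₁x_n + 88y₁y_n, x₁y_n + y₁x_n) repeatedly.
  From (x_1, y_1) = (197, 21): x_2 = 197·197 + 88·21·21 = 77617; y_2 = 197·21 + 21·197 = 8274.
  From (x_2, y_2) = (77617, 8274): x_3 = 197·77617 + 88·21·8274 = 30580901; y_3 = 197·8274 + 21·77617 = 3259935.
  From (x_3, y_3) = (30580901, 3259935): x_4 = 197·30580901 + 88·21·3259935 = 12048797377; y_4 = 197·3259935 + 21·30580901 = 1284406116.
Step 3: Verify x_4² - 88·y_4² = 145173518232002080129 - 145173518232002080128 = 1 (should be 1). ✓

(x_1, y_1) = (197, 21); (x_4, y_4) = (12048797377, 1284406116).


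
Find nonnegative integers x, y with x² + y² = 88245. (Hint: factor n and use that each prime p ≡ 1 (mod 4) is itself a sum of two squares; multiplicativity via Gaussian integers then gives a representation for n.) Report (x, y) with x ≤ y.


Step 1: Factor n = 88245 = 3^2 · 5 · 37 · 53.
Step 2: Check the mod-4 condition on each prime factor: 3 ≡ 3 (mod 4), exponent 2 (must be even); 5 ≡ 1 (mod 4), exponent 1; 37 ≡ 1 (mod 4), exponent 1; 53 ≡ 1 (mod 4), exponent 1.
All primes ≡ 3 (mod 4) appear to even exponent (or don't appear), so by the two-squares theorem n IS expressible as a sum of two squares.
Step 3: Build a representation. Group n = k² · m with k = 3 and m = 5 · 37 · 53 = 9805 (a product of primes ≡ 1 (mod 4)); a representation of m scales to one of n via (k·x)² + (k·y)² = k²(x² + y²). Each prime p ≡ 1 (mod 4) is itself a sum of two squares; find a² by testing p − a² for a perfect square:
  5: 5 − 1² = 4 = 2² ⇒ 5 = 1² + 2².
  37: 37 − 1² = 36 = 6² ⇒ 37 = 1² + 6².
  53: 53 − 1² = 52, 53 − 2² = 49 = 7² ⇒ 53 = 2² + 7².
  Combine using the Brahmagupta–Fibonacci identity (a² + b²)(c² + d²) = (ac − bd)² + (ad + bc)² = (ac + bd)² + (ad − bc)²:
  5 · 37 = 185: from (1² + 2²)(1² + 6²), take (1·1 − 2·6, 1·6 + 2·1) = (1 − 12, 6 + 2) = (-11, 8); dropping signs (only squares matter) gives (11, 8); check 11² + 8² = 121 + 64 = 185 ✓.
  185 · 53 = 9805: from (11² + 8²)(2² + 7²), take (11·2 − 8·7, 11·7 + 8·2) = (22 − 56, 77 + 16) = (-34, 93); dropping signs (only squares matter) gives (34, 93); check 34² + 93² = 1156 + 8649 = 9805 ✓.
  Scale by k = 3: (3·34, 3·93) = (102, 279).
Step 4: Order so x ≤ y and verify: 102² + 279² = 10404 + 77841 = 88245 = n. ✓

n = 88245 = 102² + 279² (one valid representation with x ≤ y).


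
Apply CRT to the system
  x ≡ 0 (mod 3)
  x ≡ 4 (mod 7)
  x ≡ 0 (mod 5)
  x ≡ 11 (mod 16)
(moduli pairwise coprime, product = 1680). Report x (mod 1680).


Product of moduli M = 3 · 7 · 5 · 16 = 1680.
Merge one congruence at a time:
  Start: x ≡ 0 (mod 3).
  Combine with x ≡ 4 (mod 7); new modulus lcm = 21.
    Write x = 0 + 3·t and substitute into x ≡ 4 (mod 7): 3·t ≡ 4 − 0 = 4 (mod 7).
    The inverse of 3 mod 7 is 5 (since 3·5 = 15 = 2·7 + 1), so t ≡ 5·4 = 20 ≡ 6 (mod 7).
    Then x = 0 + 3·6 = 18, valid modulo lcm(3, 7) = 21: x ≡ 18 (mod 21).
  Combine with x ≡ 0 (mod 5); new modulus lcm = 105.
    Write x = 18 + 21·t and substitute into x ≡ 0 (mod 5): 21·t ≡ 0 − 18 = -18 (mod 5).
    Reduce coefficients mod 5: 1·t ≡ 2 (mod 5).
    So t ≡ 2 (mod 5).
    Then x = 18 + 21·2 = 60, valid modulo lcm(21, 5) = 105: x ≡ 60 (mod 105).
  Combine with x ≡ 11 (mod 16); new modulus lcm = 1680.
    Write x = 60 + 105·t and substitute into x ≡ 11 (mod 16): 105·t ≡ 11 − 60 = -49 (mod 16).
    Reduce coefficients mod 16: 9·t ≡ 15 (mod 16).
    The inverse of 9 mod 16 is 9 (since 9·9 = 81 = 5·16 + 1), so t ≡ 9·15 = 135 ≡ 7 (mod 16).
    Then x = 60 + 105·7 = 795, valid modulo lcm(105, 16) = 1680: x ≡ 795 (mod 1680).
Verify against each original: 795 mod 3 = 0, 795 mod 7 = 4, 795 mod 5 = 0, 795 mod 16 = 11.

x ≡ 795 (mod 1680).
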